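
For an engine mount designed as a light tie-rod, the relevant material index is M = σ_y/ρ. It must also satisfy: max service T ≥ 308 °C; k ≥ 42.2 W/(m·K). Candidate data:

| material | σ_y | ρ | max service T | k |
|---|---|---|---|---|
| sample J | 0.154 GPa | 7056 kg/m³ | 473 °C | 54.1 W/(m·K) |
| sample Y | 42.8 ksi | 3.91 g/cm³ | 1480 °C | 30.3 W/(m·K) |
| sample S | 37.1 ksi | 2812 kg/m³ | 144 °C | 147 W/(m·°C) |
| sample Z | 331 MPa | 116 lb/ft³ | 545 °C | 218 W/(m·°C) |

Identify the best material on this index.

Screen on constraints: max service T ≥ 308 °C; k ≥ 42.2 W/(m·K). Survivors: sample J, sample Z.
Convert each candidate to consistent units, then evaluate M:
  sample J: σ_y = 154.0 MPa, ρ = 7056 kg/m³
  sample Z: σ_y = 331.0 MPa, ρ = 1858 kg/m³
  sample Z: M = 178 kN·m/kg
  sample J: M = 21.8 kN·m/kg
Highest index: sample Z.

sample Z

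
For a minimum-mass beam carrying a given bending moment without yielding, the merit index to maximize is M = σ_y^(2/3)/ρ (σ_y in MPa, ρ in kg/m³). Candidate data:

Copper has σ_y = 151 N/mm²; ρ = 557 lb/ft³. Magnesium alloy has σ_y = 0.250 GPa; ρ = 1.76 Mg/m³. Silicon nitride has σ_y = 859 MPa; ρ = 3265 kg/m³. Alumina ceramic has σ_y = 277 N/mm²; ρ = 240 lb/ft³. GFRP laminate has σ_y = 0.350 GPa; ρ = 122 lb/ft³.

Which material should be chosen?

silicon nitride

After converting to SI:
  copper: σ_y = 151.0 MPa, ρ = 8922 kg/m³
  magnesium alloy: σ_y = 250.0 MPa, ρ = 1760 kg/m³
  silicon nitride: σ_y = 859.0 MPa, ρ = 3265 kg/m³
  alumina ceramic: σ_y = 277.0 MPa, ρ = 3844 kg/m³
  GFRP laminate: σ_y = 350.0 MPa, ρ = 1954 kg/m³
  silicon nitride: M = 27.7×10⁻³
  GFRP laminate: M = 25.4×10⁻³
  magnesium alloy: M = 22.5×10⁻³
  alumina ceramic: M = 11.1×10⁻³
  copper: M = 3.18×10⁻³
Silicon nitride ranks first.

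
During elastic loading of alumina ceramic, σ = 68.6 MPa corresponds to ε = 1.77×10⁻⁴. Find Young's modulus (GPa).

E = σ/ε = 68.6 MPa / 1.77×10⁻⁴ = 387600 MPa = 388 GPa.

388 GPa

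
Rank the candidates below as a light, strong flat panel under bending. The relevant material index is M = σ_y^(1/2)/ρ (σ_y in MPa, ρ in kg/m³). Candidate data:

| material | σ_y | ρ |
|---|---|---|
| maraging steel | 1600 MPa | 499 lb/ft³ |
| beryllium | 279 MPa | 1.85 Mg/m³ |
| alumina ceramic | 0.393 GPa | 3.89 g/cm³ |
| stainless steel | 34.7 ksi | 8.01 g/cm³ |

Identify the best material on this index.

beryllium

In SI units:
  maraging steel: σ_y = 1600 MPa, ρ = 7993 kg/m³
  beryllium: σ_y = 279.0 MPa, ρ = 1850 kg/m³
  alumina ceramic: σ_y = 393.0 MPa, ρ = 3890 kg/m³
  stainless steel: σ_y = 239.2 MPa, ρ = 8010 kg/m³
  beryllium: M = 9.03×10⁻³
  alumina ceramic: M = 5.10×10⁻³
  maraging steel: M = 5.00×10⁻³
  stainless steel: M = 1.93×10⁻³
Beryllium ranks first.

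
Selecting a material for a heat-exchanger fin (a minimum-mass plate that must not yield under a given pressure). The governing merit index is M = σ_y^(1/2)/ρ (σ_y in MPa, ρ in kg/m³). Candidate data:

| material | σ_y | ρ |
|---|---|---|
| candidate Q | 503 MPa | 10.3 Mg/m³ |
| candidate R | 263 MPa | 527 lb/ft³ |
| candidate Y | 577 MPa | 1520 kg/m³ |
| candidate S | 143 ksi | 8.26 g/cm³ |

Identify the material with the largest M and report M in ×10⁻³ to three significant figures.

In SI units:
  candidate Q: σ_y = 503.0 MPa, ρ = 10300 kg/m³
  candidate R: σ_y = 263.0 MPa, ρ = 8442 kg/m³
  candidate Y: σ_y = 577.0 MPa, ρ = 1520 kg/m³
  candidate S: σ_y = 986.0 MPa, ρ = 8260 kg/m³
  candidate Y: M = 15.8×10⁻³
  candidate S: M = 3.80×10⁻³
  candidate Q: M = 2.18×10⁻³
  candidate R: M = 1.92×10⁻³
Candidate Y ranks first.

candidate Y, M = 15.8×10⁻³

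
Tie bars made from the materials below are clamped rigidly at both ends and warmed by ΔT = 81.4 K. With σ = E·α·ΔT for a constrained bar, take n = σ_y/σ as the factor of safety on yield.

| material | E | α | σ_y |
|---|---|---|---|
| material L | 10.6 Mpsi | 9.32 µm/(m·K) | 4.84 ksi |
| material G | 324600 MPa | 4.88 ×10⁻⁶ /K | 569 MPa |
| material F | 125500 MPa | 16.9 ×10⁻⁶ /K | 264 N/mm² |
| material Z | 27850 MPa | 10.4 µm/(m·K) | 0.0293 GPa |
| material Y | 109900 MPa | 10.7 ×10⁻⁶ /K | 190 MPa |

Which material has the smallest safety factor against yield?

material L

Per material, after unit conversion:
  material L: E = 73.08, α = 9.32, σ_y = 33.37 → σ = 55.4 MPa, n = 0.602
  material G: E = 324.6, α = 4.88, σ_y = 569.0 → σ = 129 MPa, n = 4.41
  material F: E = 125.5, α = 16.9, σ_y = 264.0 → σ = 173 MPa, n = 1.53
  material Z: E = 27.85, α = 10.4, σ_y = 29.30 → σ = 23.6 MPa, n = 1.24
  material Y: E = 109.9, α = 10.7, σ_y = 190.0 → σ = 95.7 MPa, n = 1.98
The minimum is material L at n = 0.602.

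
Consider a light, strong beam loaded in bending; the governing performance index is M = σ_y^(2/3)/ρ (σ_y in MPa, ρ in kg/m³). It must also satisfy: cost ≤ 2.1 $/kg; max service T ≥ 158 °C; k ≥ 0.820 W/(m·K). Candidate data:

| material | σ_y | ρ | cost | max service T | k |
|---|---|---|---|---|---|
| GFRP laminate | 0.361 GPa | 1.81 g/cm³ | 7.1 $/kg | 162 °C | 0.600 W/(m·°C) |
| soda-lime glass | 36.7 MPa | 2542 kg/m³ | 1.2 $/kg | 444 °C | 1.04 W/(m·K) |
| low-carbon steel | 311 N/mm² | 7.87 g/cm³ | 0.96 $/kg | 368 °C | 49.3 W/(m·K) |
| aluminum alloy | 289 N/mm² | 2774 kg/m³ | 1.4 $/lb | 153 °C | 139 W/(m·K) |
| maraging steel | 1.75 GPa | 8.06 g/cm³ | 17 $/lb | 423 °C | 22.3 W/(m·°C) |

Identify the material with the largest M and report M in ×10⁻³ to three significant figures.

low-carbon steel, M = 5.83×10⁻³

Screen on constraints: cost ≤ 2.1 $/kg; max service T ≥ 158 °C; k ≥ 0.820 W/(m·K). Survivors: soda-lime glass, low-carbon steel.
Normalizing units and computing the index:
  soda-lime glass: σ_y = 36.70 MPa, ρ = 2542 kg/m³
  low-carbon steel: σ_y = 311.0 MPa, ρ = 7870 kg/m³
  low-carbon steel: M = 5.83×10⁻³
  soda-lime glass: M = 4.34×10⁻³
Low-carbon steel ranks first.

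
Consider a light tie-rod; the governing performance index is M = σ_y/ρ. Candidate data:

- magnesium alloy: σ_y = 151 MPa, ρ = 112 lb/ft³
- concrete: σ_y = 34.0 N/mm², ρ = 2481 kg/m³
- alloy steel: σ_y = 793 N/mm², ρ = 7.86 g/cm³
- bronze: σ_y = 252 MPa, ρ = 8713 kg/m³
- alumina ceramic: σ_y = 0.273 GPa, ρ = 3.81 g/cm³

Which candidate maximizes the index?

Putting every candidate on a common basis:
  magnesium alloy: σ_y = 151.0 MPa, ρ = 1794 kg/m³
  concrete: σ_y = 34.00 MPa, ρ = 2481 kg/m³
  alloy steel: σ_y = 793.0 MPa, ρ = 7860 kg/m³
  bronze: σ_y = 252.0 MPa, ρ = 8713 kg/m³
  alumina ceramic: σ_y = 273.0 MPa, ρ = 3810 kg/m³
  alloy steel: M = 101 kN·m/kg
  magnesium alloy: M = 84.2 kN·m/kg
  alumina ceramic: M = 71.7 kN·m/kg
  bronze: M = 28.9 kN·m/kg
  concrete: M = 13.7 kN·m/kg
Highest index: alloy steel.

alloy steel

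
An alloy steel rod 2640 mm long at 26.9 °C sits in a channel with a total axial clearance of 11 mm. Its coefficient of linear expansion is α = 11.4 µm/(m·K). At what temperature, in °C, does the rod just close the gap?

α·L₀·ΔT = 11.0 mm ⇒ ΔT = 11.0 / (11.4×10⁻⁶ × 2640.0) = 365.5 K.
T = 26.9 + 365.5 = 392.4 °C.

392 °C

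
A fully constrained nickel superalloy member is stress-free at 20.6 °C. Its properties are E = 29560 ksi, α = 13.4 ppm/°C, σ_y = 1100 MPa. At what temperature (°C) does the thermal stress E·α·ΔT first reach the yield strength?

423 °C

E = 29560 ksi = 203.8 GPa.
E·α·ΔT = 1100 MPa ⇒ ΔT = 1100 / (203.8×10³ × 13.4×10⁻⁶) = 402.8 K.
T = 20.6 + 402.8 = 423.4 °C.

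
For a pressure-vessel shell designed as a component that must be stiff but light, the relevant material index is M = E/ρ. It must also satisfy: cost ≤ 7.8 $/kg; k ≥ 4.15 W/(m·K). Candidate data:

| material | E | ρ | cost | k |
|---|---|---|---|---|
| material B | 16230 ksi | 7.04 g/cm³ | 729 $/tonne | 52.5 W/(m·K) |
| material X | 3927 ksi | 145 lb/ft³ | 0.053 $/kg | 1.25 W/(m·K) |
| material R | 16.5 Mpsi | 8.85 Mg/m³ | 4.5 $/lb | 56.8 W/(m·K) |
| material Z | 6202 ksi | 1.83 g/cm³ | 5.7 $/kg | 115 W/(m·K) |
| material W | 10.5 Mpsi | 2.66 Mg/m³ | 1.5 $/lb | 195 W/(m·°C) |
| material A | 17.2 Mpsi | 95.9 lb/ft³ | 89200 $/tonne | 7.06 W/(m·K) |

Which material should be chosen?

Screen on constraints: cost ≤ 7.8 $/kg; k ≥ 4.15 W/(m·K). Survivors: material B, material Z, material W.
Putting every candidate on a common basis:
  material B: E = 111.9 GPa, ρ = 7040 kg/m³
  material Z: E = 42.76 GPa, ρ = 1830 kg/m³
  material W: E = 72.39 GPa, ρ = 2660 kg/m³
  material W: M = 27.2 MN·m/kg
  material Z: M = 23.4 MN·m/kg
  material B: M = 15.9 MN·m/kg
The maximum is for material W.

material W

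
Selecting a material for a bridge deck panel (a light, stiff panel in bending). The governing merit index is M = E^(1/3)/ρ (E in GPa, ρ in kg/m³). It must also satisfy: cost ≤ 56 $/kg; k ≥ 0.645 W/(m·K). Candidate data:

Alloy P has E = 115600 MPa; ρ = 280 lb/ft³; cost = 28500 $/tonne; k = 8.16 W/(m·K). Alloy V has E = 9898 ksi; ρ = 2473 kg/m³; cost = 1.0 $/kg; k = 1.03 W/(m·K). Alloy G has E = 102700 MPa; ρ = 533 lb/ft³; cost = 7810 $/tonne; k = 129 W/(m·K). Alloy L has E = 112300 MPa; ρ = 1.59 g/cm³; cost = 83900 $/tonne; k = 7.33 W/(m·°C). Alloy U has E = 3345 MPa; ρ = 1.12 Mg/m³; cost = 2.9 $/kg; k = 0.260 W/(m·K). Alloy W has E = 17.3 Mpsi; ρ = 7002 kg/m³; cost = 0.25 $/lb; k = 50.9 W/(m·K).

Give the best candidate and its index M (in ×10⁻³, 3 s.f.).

Screen on constraints: cost ≤ 56 $/kg; k ≥ 0.645 W/(m·K). Survivors: alloy P, alloy V, alloy G, alloy W.
In SI units:
  alloy P: E = 115.6 GPa, ρ = 4485 kg/m³
  alloy V: E = 68.24 GPa, ρ = 2473 kg/m³
  alloy G: E = 102.7 GPa, ρ = 8538 kg/m³
  alloy W: E = 119.3 GPa, ρ = 7002 kg/m³
  alloy V: M = 1.65×10⁻³
  alloy P: M = 1.09×10⁻³
  alloy W: M = 0.703×10⁻³
  alloy G: M = 0.548×10⁻³
Highest index: alloy V.

alloy V, M = 1.65×10⁻³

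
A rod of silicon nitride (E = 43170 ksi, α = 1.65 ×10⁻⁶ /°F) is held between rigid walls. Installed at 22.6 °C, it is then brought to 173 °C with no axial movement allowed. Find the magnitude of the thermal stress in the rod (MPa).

E = 43170 ksi = 297.6 GPa.
α = 1.65×10⁻⁶/°F × 9/5 = 2.97×10⁻⁶/K.
ΔT = 150.4 K. Constrained thermal stress σ = E·α·ΔT = 297.6×10³ MPa × 2.97×10⁻⁶ × 150.4 = 133 MPa (compressive).

133 MPa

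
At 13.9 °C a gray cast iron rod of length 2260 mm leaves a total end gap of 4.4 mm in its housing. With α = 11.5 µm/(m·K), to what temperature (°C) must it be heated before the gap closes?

183 °C

α·L₀·ΔT = 4.4 mm ⇒ ΔT = 4.4 / (11.5×10⁻⁶ × 2260.0) = 169.3 K.
T = 13.9 + 169.3 = 183.2 °C.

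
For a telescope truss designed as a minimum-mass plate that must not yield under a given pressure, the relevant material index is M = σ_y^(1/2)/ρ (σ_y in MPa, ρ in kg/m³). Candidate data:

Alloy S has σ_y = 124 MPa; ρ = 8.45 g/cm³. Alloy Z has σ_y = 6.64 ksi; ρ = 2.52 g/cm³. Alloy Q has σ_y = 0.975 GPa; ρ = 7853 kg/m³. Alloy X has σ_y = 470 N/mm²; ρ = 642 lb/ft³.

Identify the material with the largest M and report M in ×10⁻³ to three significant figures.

Normalizing units and computing the index:
  alloy S: σ_y = 124.0 MPa, ρ = 8450 kg/m³
  alloy Z: σ_y = 45.78 MPa, ρ = 2520 kg/m³
  alloy Q: σ_y = 975.0 MPa, ρ = 7853 kg/m³
  alloy X: σ_y = 470.0 MPa, ρ = 10280 kg/m³
  alloy Q: M = 3.98×10⁻³
  alloy Z: M = 2.68×10⁻³
  alloy X: M = 2.11×10⁻³
  alloy S: M = 1.32×10⁻³
Highest index: alloy Q.

alloy Q, M = 3.98×10⁻³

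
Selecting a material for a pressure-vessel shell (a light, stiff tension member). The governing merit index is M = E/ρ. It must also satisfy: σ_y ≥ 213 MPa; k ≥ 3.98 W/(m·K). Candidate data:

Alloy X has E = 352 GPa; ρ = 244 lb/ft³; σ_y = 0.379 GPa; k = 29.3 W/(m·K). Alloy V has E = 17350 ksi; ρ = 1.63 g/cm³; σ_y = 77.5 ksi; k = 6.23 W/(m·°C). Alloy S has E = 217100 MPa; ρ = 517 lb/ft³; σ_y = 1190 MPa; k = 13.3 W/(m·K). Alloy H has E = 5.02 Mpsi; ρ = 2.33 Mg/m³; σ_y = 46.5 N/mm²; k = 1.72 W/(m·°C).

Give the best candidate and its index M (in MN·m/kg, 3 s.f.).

alloy X, M = 90.1 MN·m/kg

Screen on constraints: σ_y ≥ 213 MPa; k ≥ 3.98 W/(m·K). Survivors: alloy X, alloy V, alloy S.
In SI units:
  alloy X: E = 352.0 GPa, ρ = 3909 kg/m³
  alloy V: E = 119.6 GPa, ρ = 1630 kg/m³
  alloy S: E = 217.1 GPa, ρ = 8282 kg/m³
  alloy X: M = 90.1 MN·m/kg
  alloy V: M = 73.4 MN·m/kg
  alloy S: M = 26.2 MN·m/kg
The maximum is for alloy X.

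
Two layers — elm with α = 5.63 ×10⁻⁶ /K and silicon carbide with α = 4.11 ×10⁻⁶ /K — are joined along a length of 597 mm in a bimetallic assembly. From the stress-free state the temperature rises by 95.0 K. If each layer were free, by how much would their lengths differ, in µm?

Δα = |5.63 − 4.11|×10⁻⁶/K = 1.52×10⁻⁶/K.
ΔL_mismatch = Δα·L·ΔT = 1.52×10⁻⁶ × 597.0 mm × 95.0 K = 86.2 µm.

86.2 µm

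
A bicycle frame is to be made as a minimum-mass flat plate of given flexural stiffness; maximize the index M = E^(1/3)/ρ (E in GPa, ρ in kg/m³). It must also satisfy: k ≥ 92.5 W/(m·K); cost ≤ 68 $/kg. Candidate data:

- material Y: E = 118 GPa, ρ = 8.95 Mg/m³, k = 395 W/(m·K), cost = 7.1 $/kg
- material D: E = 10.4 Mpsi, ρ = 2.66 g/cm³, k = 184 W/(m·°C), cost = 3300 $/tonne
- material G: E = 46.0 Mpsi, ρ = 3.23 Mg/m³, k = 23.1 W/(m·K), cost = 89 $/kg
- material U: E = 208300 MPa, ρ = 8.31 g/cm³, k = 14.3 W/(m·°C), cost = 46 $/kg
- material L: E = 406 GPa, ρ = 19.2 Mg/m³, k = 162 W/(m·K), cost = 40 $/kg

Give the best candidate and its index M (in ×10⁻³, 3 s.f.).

material D, M = 1.56×10⁻³

Screen on constraints: k ≥ 92.5 W/(m·K); cost ≤ 68 $/kg. Survivors: material Y, material D, material L.
Putting every candidate on a common basis:
  material Y: E = 118.0 GPa, ρ = 8950 kg/m³
  material D: E = 71.71 GPa, ρ = 2660 kg/m³
  material L: E = 406.0 GPa, ρ = 19200 kg/m³
  material D: M = 1.56×10⁻³
  material Y: M = 0.548×10⁻³
  material L: M = 0.386×10⁻³
Highest index: material D.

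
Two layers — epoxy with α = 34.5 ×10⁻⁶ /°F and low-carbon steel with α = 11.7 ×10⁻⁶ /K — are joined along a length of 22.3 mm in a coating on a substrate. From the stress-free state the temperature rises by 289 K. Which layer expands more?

epoxy

epoxy: α = 34.5×10⁻⁶/°F × 9/5 = 62.1×10⁻⁶/K.
α(epoxy) = 62.1×10⁻⁶/K vs α(low-carbon steel) = 11.7×10⁻⁶/K.
Higher α expands more for the same ΔT: epoxy.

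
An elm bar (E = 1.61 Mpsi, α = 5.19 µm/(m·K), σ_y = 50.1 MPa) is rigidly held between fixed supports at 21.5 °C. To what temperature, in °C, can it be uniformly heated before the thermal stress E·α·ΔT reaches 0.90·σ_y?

804 °C

E = 1.61 Mpsi = 11.10 GPa.
E·α·ΔT = 45.09 MPa ⇒ ΔT = 45.09 / (11.10×10³ × 5.19×10⁻⁶) = 782.7 K.
T = 21.5 + 782.7 = 804.2 °C.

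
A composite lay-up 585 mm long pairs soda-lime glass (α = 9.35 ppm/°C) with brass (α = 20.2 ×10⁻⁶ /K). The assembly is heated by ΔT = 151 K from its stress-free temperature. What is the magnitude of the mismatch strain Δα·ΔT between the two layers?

Δα = |9.35 − 20.2|×10⁻⁶/K = 10.8×10⁻⁶/K.
Mismatch strain = Δα·ΔT = 10.8×10⁻⁶ × 151.0 = 1.64×10⁻³.

1.64×10⁻³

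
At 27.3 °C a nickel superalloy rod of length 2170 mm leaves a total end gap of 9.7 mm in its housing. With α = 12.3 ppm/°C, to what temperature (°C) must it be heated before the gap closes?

α·L₀·ΔT = 9.7 mm ⇒ ΔT = 9.7 / (12.3×10⁻⁶ × 2170.0) = 363.4 K.
T = 27.3 + 363.4 = 390.7 °C.

391 °C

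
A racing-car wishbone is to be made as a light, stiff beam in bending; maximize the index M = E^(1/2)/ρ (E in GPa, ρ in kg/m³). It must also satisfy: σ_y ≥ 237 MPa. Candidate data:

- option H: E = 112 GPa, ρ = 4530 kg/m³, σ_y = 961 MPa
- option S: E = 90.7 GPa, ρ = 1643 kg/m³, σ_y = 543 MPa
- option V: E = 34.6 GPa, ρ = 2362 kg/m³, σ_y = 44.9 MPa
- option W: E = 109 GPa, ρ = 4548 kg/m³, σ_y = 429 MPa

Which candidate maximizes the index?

option S

Screen on constraints: σ_y ≥ 237 MPa. Survivors: option H, option S, option W.
Computing M directly (units already consistent):
  option S: M = 5.80×10⁻³
  option H: M = 2.34×10⁻³
  option W: M = 2.30×10⁻³
The maximum is for option S.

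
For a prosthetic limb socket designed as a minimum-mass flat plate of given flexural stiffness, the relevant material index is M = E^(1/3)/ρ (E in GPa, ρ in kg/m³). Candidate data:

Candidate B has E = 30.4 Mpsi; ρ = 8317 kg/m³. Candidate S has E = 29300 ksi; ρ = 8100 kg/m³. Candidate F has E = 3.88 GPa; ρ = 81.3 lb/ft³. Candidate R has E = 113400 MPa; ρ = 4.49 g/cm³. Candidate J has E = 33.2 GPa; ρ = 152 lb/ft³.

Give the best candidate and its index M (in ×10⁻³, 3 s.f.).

candidate J, M = 1.32×10⁻³

Putting every candidate on a common basis:
  candidate B: E = 209.6 GPa, ρ = 8317 kg/m³
  candidate S: E = 202.0 GPa, ρ = 8100 kg/m³
  candidate F: E = 3.880 GPa, ρ = 1302 kg/m³
  candidate R: E = 113.4 GPa, ρ = 4490 kg/m³
  candidate J: E = 33.20 GPa, ρ = 2435 kg/m³
  candidate J: M = 1.32×10⁻³
  candidate F: M = 1.21×10⁻³
  candidate R: M = 1.08×10⁻³
  candidate S: M = 0.724×10⁻³
  candidate B: M = 0.714×10⁻³
The maximum is for candidate J.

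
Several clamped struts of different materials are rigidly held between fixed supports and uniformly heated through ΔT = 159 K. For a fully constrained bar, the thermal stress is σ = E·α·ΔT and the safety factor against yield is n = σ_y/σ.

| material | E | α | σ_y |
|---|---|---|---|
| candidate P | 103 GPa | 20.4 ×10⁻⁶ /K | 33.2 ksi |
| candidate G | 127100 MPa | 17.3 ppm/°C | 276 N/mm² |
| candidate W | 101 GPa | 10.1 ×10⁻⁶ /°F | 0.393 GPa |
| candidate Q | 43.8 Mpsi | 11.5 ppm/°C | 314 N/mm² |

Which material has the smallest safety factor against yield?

candidate Q

Converting E to GPa, α to ×10⁻⁶/K, σ_y to MPa, then σ and n for each:
  candidate P: E = 103.0, α = 20.4, σ_y = 228.9 → σ = 334 MPa, n = 0.685
  candidate G: E = 127.1, α = 17.3, σ_y = 276.0 → σ = 350 MPa, n = 0.789
  candidate W: E = 101.0, α = 18.2, σ_y = 393.0 → σ = 292 MPa, n = 1.35
  candidate Q: E = 302.0, α = 11.5, σ_y = 314.0 → σ = 552 MPa, n = 0.569
The minimum is candidate Q at n = 0.569.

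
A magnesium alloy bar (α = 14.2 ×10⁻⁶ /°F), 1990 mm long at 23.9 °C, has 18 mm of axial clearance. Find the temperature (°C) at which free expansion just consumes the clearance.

378 °C

α = 14.2×10⁻⁶/°F × 9/5 = 25.6×10⁻⁶/K.
α·L₀·ΔT = 18.0 mm ⇒ ΔT = 18.0 / (25.6×10⁻⁶ × 1990.0) = 353.9 K.
T = 23.9 + 353.9 = 377.8 °C.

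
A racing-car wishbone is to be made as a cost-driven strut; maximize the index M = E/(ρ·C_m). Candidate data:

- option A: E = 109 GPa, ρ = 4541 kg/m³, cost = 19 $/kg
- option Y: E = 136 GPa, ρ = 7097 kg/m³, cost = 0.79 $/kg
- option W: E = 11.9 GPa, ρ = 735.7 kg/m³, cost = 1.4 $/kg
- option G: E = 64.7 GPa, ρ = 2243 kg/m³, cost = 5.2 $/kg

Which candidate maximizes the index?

Computing M directly (units already consistent):
  option Y: M = 24.3 MN·m per $
  option W: M = 11.6 MN·m per $
  option G: M = 5.55 MN·m per $
  option A: M = 1.26 MN·m per $
Option Y ranks first.

option Y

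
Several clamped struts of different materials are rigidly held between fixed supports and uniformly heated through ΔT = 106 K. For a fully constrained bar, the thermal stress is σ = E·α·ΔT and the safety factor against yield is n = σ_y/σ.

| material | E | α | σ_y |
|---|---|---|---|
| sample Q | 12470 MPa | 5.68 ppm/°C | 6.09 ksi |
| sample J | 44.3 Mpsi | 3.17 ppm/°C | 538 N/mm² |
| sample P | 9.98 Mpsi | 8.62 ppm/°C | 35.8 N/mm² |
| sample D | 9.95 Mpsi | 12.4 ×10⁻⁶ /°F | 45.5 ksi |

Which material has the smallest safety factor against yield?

sample P

With everything in SI (GPa, ×10⁻⁶/K, MPa):
  sample Q: E = 12.47, α = 5.68, σ_y = 41.99 → σ = 7.51 MPa, n = 5.59
  sample J: E = 305.4, α = 3.17, σ_y = 538.0 → σ = 103 MPa, n = 5.24
  sample P: E = 68.81, α = 8.62, σ_y = 35.80 → σ = 62.9 MPa, n = 0.569
  sample D: E = 68.60, α = 22.3, σ_y = 313.7 → σ = 162 MPa, n = 1.93
Smallest n: sample P with n = 0.569.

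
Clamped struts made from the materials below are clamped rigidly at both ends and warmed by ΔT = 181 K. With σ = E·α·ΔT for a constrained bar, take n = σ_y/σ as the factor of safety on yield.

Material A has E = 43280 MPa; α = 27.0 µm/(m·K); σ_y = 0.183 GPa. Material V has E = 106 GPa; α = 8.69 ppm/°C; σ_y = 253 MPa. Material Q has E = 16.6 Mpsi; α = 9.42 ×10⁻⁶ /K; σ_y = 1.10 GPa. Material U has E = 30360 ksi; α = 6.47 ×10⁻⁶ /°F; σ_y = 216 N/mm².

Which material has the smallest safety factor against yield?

material U

Per material, after unit conversion:
  material A: E = 43.28, α = 27.0, σ_y = 183.0 → σ = 212 MPa, n = 0.865
  material V: E = 106.0, α = 8.69, σ_y = 253.0 → σ = 167 MPa, n = 1.52
  material Q: E = 114.5, α = 9.42, σ_y = 1100 → σ = 195 MPa, n = 5.64
  material U: E = 209.3, α = 11.6, σ_y = 216.0 → σ = 441 MPa, n = 0.490
The minimum is material U at n = 0.490.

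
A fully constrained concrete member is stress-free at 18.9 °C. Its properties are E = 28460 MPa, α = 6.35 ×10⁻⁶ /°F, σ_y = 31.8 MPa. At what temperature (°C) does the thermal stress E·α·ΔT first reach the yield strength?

E = 28460 MPa = 28.46 GPa.
α = 6.35×10⁻⁶/°F × 9/5 = 11.4×10⁻⁶/K.
E·α·ΔT = 31.80 MPa ⇒ ΔT = 31.80 / (28.46×10³ × 11.4×10⁻⁶) = 97.76 K.
T = 18.9 + 97.76 = 116.7 °C.

117 °C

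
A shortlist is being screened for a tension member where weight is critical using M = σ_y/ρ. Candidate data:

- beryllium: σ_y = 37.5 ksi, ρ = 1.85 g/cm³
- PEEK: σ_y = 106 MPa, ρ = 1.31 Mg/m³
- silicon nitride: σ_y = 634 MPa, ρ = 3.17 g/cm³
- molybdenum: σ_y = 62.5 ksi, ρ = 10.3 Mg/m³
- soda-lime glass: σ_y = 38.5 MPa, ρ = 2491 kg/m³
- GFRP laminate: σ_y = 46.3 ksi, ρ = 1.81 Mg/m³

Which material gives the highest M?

After converting to SI:
  beryllium: σ_y = 258.6 MPa, ρ = 1850 kg/m³
  PEEK: σ_y = 106.0 MPa, ρ = 1310 kg/m³
  silicon nitride: σ_y = 634.0 MPa, ρ = 3170 kg/m³
  molybdenum: σ_y = 430.9 MPa, ρ = 10300 kg/m³
  soda-lime glass: σ_y = 38.50 MPa, ρ = 2491 kg/m³
  GFRP laminate: σ_y = 319.2 MPa, ρ = 1810 kg/m³
  silicon nitride: M = 200 kN·m/kg
  GFRP laminate: M = 176 kN·m/kg
  beryllium: M = 140 kN·m/kg
  PEEK: M = 80.9 kN·m/kg
  molybdenum: M = 41.8 kN·m/kg
  soda-lime glass: M = 15.5 kN·m/kg
Silicon nitride has the largest M.

silicon nitride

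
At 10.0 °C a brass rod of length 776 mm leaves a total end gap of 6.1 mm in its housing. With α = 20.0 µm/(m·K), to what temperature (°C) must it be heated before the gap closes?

α·L₀·ΔT = 6.1 mm ⇒ ΔT = 6.1 / (20.0×10⁻⁶ × 776.0) = 393.0 K.
T = 10.0 + 393.0 = 403.0 °C.

403 °C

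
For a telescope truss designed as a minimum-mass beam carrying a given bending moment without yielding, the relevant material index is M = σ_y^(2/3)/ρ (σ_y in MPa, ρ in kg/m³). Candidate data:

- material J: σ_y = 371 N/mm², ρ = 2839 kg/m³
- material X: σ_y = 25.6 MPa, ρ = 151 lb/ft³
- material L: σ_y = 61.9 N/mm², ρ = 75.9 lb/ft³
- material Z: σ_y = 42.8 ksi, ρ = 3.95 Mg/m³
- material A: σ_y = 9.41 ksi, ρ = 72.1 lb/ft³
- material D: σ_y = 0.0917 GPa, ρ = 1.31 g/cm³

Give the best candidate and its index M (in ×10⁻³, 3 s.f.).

Putting every candidate on a common basis:
  material J: σ_y = 371.0 MPa, ρ = 2839 kg/m³
  material X: σ_y = 25.60 MPa, ρ = 2419 kg/m³
  material L: σ_y = 61.90 MPa, ρ = 1216 kg/m³
  material Z: σ_y = 295.1 MPa, ρ = 3950 kg/m³
  material A: σ_y = 64.88 MPa, ρ = 1155 kg/m³
  material D: σ_y = 91.70 MPa, ρ = 1310 kg/m³
  material J: M = 18.2×10⁻³
  material D: M = 15.5×10⁻³
  material A: M = 14.0×10⁻³
  material L: M = 12.9×10⁻³
  material Z: M = 11.2×10⁻³
  material X: M = 3.59×10⁻³
Highest index: material J.

material J, M = 18.2×10⁻³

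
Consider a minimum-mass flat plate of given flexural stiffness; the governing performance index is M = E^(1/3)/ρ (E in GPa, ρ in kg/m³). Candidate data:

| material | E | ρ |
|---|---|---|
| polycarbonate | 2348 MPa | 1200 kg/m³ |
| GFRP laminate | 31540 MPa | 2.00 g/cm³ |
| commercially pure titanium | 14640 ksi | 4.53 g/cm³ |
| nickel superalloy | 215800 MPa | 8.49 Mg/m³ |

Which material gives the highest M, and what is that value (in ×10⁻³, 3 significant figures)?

GFRP laminate, M = 1.58×10⁻³

In SI units:
  polycarbonate: E = 2.348 GPa, ρ = 1200 kg/m³
  GFRP laminate: E = 31.54 GPa, ρ = 2000 kg/m³
  commercially pure titanium: E = 100.9 GPa, ρ = 4530 kg/m³
  nickel superalloy: E = 215.8 GPa, ρ = 8490 kg/m³
  GFRP laminate: M = 1.58×10⁻³
  polycarbonate: M = 1.11×10⁻³
  commercially pure titanium: M = 1.03×10⁻³
  nickel superalloy: M = 0.706×10⁻³
Highest index: GFRP laminate.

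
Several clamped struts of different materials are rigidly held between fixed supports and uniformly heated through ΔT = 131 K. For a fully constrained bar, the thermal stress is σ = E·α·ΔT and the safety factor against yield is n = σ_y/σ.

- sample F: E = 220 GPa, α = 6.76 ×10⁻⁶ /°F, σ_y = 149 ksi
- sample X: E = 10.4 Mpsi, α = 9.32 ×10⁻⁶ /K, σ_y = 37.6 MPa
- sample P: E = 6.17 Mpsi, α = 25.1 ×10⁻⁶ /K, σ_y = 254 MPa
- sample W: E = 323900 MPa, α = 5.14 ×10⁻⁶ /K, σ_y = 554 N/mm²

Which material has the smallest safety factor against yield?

Per material, after unit conversion:
  sample F: E = 220.0, α = 12.2, σ_y = 1027 → σ = 351 MPa, n = 2.93
  sample X: E = 71.71, α = 9.32, σ_y = 37.60 → σ = 87.5 MPa, n = 0.429
  sample P: E = 42.54, α = 25.1, σ_y = 254.0 → σ = 140 MPa, n = 1.82
  sample W: E = 323.9, α = 5.14, σ_y = 554.0 → σ = 218 MPa, n = 2.54
The minimum is sample X at n = 0.429.

sample X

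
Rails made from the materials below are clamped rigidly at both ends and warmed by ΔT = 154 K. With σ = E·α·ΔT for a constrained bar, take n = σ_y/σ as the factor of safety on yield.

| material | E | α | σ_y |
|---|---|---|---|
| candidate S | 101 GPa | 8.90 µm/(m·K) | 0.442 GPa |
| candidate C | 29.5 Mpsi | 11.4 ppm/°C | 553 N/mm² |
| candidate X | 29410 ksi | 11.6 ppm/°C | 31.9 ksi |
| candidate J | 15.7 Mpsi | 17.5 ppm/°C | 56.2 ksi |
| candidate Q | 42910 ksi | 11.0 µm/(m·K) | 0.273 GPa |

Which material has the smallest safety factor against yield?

candidate Q

With everything in SI (GPa, ×10⁻⁶/K, MPa):
  candidate S: E = 101.0, α = 8.90, σ_y = 442.0 → σ = 138 MPa, n = 3.19
  candidate C: E = 203.4, α = 11.4, σ_y = 553.0 → σ = 357 MPa, n = 1.55
  candidate X: E = 202.8, α = 11.6, σ_y = 219.9 → σ = 362 MPa, n = 0.607
  candidate J: E = 108.2, α = 17.5, σ_y = 387.5 → σ = 292 MPa, n = 1.33
  candidate Q: E = 295.9, α = 11.0, σ_y = 273.0 → σ = 501 MPa, n = 0.545
Smallest n: candidate Q with n = 0.545.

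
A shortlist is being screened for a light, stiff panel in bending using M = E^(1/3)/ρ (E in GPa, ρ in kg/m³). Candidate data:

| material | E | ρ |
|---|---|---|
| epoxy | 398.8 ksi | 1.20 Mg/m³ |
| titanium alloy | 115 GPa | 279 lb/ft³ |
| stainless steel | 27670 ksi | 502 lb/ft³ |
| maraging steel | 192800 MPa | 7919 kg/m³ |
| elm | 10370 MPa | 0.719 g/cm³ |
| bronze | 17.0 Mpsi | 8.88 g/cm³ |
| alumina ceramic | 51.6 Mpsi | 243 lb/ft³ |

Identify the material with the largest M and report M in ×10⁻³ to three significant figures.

elm, M = 3.03×10⁻³

Normalizing units and computing the index:
  epoxy: E = 2.750 GPa, ρ = 1200 kg/m³
  titanium alloy: E = 115.0 GPa, ρ = 4469 kg/m³
  stainless steel: E = 190.8 GPa, ρ = 8041 kg/m³
  maraging steel: E = 192.8 GPa, ρ = 7919 kg/m³
  elm: E = 10.37 GPa, ρ = 719.0 kg/m³
  bronze: E = 117.2 GPa, ρ = 8880 kg/m³
  alumina ceramic: E = 355.8 GPa, ρ = 3892 kg/m³
  elm: M = 3.03×10⁻³
  alumina ceramic: M = 1.82×10⁻³
  epoxy: M = 1.17×10⁻³
  titanium alloy: M = 1.09×10⁻³
  maraging steel: M = 0.730×10⁻³
  stainless steel: M = 0.716×10⁻³
  bronze: M = 0.551×10⁻³
Elm has the largest M.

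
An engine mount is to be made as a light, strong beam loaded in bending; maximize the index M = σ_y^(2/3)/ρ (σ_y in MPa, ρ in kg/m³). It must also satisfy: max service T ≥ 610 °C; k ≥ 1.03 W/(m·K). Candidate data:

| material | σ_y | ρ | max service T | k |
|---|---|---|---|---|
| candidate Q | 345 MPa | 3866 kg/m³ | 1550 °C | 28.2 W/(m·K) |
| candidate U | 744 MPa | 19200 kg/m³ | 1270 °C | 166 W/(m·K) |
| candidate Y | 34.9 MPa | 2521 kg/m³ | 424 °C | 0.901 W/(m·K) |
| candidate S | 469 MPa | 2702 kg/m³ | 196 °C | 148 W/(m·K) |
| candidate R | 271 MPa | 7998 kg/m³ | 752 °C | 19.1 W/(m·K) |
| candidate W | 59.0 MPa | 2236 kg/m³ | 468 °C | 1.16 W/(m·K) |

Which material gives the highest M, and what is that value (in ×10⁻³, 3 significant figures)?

Screen on constraints: max service T ≥ 610 °C; k ≥ 1.03 W/(m·K). Survivors: candidate Q, candidate U, candidate R.
Evaluate M for each candidate:
  candidate Q: M = 12.7×10⁻³
  candidate R: M = 5.24×10⁻³
  candidate U: M = 4.28×10⁻³
Candidate Q ranks first.

candidate Q, M = 12.7×10⁻³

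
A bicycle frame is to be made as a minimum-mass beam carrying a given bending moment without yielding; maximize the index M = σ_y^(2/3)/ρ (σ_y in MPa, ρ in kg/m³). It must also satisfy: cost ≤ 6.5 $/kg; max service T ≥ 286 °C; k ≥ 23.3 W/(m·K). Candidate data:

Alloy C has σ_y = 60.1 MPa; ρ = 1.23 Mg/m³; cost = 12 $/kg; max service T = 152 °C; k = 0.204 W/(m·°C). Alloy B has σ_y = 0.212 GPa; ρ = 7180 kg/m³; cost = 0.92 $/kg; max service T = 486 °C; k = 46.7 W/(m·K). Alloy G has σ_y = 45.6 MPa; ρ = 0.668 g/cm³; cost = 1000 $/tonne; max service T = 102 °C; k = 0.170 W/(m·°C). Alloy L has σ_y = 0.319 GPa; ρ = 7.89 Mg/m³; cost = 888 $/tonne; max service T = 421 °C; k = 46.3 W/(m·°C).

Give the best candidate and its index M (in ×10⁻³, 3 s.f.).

Screen on constraints: cost ≤ 6.5 $/kg; max service T ≥ 286 °C; k ≥ 23.3 W/(m·K). Survivors: alloy B, alloy L.
After converting to SI:
  alloy B: σ_y = 212.0 MPa, ρ = 7180 kg/m³
  alloy L: σ_y = 319.0 MPa, ρ = 7890 kg/m³
  alloy L: M = 5.92×10⁻³
  alloy B: M = 4.95×10⁻³
Highest index: alloy L.

alloy L, M = 5.92×10⁻³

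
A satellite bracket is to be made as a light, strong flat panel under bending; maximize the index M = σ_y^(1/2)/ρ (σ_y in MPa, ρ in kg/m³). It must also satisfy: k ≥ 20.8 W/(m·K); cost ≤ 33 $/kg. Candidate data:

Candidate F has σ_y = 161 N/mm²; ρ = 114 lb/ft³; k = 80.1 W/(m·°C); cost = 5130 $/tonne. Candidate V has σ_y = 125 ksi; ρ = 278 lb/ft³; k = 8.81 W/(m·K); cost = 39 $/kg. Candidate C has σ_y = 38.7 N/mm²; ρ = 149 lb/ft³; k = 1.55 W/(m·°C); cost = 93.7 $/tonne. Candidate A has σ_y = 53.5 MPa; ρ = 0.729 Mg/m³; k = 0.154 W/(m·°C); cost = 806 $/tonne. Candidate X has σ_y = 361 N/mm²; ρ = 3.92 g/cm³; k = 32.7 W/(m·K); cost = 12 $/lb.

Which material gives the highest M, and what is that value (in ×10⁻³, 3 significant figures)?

candidate F, M = 6.95×10⁻³

Screen on constraints: k ≥ 20.8 W/(m·K); cost ≤ 33 $/kg. Survivors: candidate F, candidate X.
After converting to SI:
  candidate F: σ_y = 161.0 MPa, ρ = 1826 kg/m³
  candidate X: σ_y = 361.0 MPa, ρ = 3920 kg/m³
  candidate F: M = 6.95×10⁻³
  candidate X: M = 4.85×10⁻³
Candidate F ranks first.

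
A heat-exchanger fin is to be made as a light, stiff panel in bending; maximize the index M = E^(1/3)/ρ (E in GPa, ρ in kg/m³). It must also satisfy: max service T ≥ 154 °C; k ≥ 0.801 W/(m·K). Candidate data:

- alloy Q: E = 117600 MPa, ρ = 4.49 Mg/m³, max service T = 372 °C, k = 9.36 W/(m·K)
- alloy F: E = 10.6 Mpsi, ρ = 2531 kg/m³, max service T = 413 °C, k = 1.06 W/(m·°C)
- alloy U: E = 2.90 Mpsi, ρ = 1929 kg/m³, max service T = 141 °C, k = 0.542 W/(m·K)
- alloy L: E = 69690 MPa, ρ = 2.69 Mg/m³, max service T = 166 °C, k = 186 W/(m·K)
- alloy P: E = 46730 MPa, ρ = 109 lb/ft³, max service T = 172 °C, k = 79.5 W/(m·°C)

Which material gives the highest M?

Screen on constraints: max service T ≥ 154 °C; k ≥ 0.801 W/(m·K). Survivors: alloy Q, alloy F, alloy L, alloy P.
Putting every candidate on a common basis:
  alloy Q: E = 117.6 GPa, ρ = 4490 kg/m³
  alloy F: E = 73.08 GPa, ρ = 2531 kg/m³
  alloy L: E = 69.69 GPa, ρ = 2690 kg/m³
  alloy P: E = 46.73 GPa, ρ = 1746 kg/m³
  alloy P: M = 2.06×10⁻³
  alloy F: M = 1.65×10⁻³
  alloy L: M = 1.53×10⁻³
  alloy Q: M = 1.09×10⁻³
The maximum is for alloy P.

alloy P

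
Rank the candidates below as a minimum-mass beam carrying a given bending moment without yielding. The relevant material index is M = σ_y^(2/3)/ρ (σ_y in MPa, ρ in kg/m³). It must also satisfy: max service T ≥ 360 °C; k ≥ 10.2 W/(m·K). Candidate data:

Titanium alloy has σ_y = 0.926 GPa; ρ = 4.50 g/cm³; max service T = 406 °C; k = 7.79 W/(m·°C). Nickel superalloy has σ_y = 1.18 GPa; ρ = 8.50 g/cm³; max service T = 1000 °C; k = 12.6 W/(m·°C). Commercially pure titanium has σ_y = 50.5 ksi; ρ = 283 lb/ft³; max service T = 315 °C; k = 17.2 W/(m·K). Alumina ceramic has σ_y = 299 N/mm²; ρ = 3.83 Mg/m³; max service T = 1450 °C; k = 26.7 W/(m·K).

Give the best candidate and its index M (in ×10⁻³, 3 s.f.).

nickel superalloy, M = 13.1×10⁻³

Screen on constraints: max service T ≥ 360 °C; k ≥ 10.2 W/(m·K). Survivors: nickel superalloy, alumina ceramic.
After converting to SI:
  nickel superalloy: σ_y = 1180 MPa, ρ = 8500 kg/m³
  alumina ceramic: σ_y = 299.0 MPa, ρ = 3830 kg/m³
  nickel superalloy: M = 13.1×10⁻³
  alumina ceramic: M = 11.7×10⁻³
The maximum is for nickel superalloy.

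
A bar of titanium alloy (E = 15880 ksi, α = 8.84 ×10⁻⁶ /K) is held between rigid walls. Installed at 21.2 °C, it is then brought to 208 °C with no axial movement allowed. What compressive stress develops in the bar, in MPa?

181 MPa

E = 15880 ksi = 109.5 GPa.
ΔT = 186.8 K. Constrained thermal stress σ = E·α·ΔT = 109.5×10³ MPa × 8.84×10⁻⁶ × 186.8 = 181 MPa (compressive).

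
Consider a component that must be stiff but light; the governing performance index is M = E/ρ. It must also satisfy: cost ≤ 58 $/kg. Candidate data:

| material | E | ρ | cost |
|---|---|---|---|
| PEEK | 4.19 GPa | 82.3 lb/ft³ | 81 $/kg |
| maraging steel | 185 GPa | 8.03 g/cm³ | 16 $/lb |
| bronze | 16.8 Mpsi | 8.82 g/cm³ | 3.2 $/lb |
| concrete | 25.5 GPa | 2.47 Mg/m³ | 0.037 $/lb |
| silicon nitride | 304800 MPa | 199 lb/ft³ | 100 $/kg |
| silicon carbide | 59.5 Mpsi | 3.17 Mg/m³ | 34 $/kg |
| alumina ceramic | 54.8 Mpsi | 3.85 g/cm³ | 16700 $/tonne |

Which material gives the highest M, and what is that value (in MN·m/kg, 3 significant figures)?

silicon carbide, M = 129 MN·m/kg

Screen on constraints: cost ≤ 58 $/kg. Survivors: maraging steel, bronze, concrete, silicon carbide, alumina ceramic.
In SI units:
  maraging steel: E = 185.0 GPa, ρ = 8030 kg/m³
  bronze: E = 115.8 GPa, ρ = 8820 kg/m³
  concrete: E = 25.50 GPa, ρ = 2470 kg/m³
  silicon carbide: E = 410.2 GPa, ρ = 3170 kg/m³
  alumina ceramic: E = 377.8 GPa, ρ = 3850 kg/m³
  silicon carbide: M = 129 MN·m/kg
  alumina ceramic: M = 98.1 MN·m/kg
  maraging steel: M = 23.0 MN·m/kg
  bronze: M = 13.1 MN·m/kg
  concrete: M = 10.3 MN·m/kg
Highest index: silicon carbide.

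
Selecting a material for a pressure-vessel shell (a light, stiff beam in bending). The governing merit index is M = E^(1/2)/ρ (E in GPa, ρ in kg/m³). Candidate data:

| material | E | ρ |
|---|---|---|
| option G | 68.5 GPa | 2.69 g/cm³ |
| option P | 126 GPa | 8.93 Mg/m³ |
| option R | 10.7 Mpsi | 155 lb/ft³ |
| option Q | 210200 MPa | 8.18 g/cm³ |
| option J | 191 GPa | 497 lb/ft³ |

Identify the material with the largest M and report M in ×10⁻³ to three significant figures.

Normalizing units and computing the index:
  option G: E = 68.50 GPa, ρ = 2690 kg/m³
  option P: E = 126.0 GPa, ρ = 8930 kg/m³
  option R: E = 73.77 GPa, ρ = 2483 kg/m³
  option Q: E = 210.2 GPa, ρ = 8180 kg/m³
  option J: E = 191.0 GPa, ρ = 7961 kg/m³
  option R: M = 3.46×10⁻³
  option G: M = 3.08×10⁻³
  option Q: M = 1.77×10⁻³
  option J: M = 1.74×10⁻³
  option P: M = 1.26×10⁻³
Option R ranks first.

option R, M = 3.46×10⁻³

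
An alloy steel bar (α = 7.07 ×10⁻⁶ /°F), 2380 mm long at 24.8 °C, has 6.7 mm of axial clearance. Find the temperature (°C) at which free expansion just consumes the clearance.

246 °C

α = 7.07×10⁻⁶/°F × 9/5 = 12.7×10⁻⁶/K.
α·L₀·ΔT = 6.7 mm ⇒ ΔT = 6.7 / (12.7×10⁻⁶ × 2380.0) = 221.2 K.
T = 24.8 + 221.2 = 246.0 °C.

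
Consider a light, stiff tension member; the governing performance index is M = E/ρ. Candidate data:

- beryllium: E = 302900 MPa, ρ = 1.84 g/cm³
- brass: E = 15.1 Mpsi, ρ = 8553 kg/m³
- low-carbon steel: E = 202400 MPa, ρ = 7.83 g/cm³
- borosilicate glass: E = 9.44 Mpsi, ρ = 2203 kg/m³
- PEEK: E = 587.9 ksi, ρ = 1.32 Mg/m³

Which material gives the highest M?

beryllium

Putting every candidate on a common basis:
  beryllium: E = 302.9 GPa, ρ = 1840 kg/m³
  brass: E = 104.1 GPa, ρ = 8553 kg/m³
  low-carbon steel: E = 202.4 GPa, ρ = 7830 kg/m³
  borosilicate glass: E = 65.09 GPa, ρ = 2203 kg/m³
  PEEK: E = 4.053 GPa, ρ = 1320 kg/m³
  beryllium: M = 165 MN·m/kg
  borosilicate glass: M = 29.5 MN·m/kg
  low-carbon steel: M = 25.8 MN·m/kg
  brass: M = 12.2 MN·m/kg
  PEEK: M = 3.07 MN·m/kg
The maximum is for beryllium.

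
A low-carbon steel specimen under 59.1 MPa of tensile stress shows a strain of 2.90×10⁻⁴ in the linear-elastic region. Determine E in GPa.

E = σ/ε = 59.1 MPa / 2.90×10⁻⁴ = 203800 MPa = 204 GPa.

204 GPa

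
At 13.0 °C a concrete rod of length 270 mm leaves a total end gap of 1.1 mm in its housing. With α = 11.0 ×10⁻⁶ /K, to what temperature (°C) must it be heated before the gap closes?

383 °C

α·L₀·ΔT = 1.1 mm ⇒ ΔT = 1.1 / (11.0×10⁻⁶ × 270.0) = 370.4 K.
T = 13.0 + 370.4 = 383.4 °C.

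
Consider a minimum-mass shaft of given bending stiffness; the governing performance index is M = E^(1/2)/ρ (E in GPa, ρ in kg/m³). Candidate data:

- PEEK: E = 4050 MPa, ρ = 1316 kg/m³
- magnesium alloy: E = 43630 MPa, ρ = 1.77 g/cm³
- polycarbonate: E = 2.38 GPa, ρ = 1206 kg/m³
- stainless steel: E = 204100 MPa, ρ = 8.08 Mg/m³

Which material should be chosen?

magnesium alloy

Putting every candidate on a common basis:
  PEEK: E = 4.050 GPa, ρ = 1316 kg/m³
  magnesium alloy: E = 43.63 GPa, ρ = 1770 kg/m³
  polycarbonate: E = 2.380 GPa, ρ = 1206 kg/m³
  stainless steel: E = 204.1 GPa, ρ = 8080 kg/m³
  magnesium alloy: M = 3.73×10⁻³
  stainless steel: M = 1.77×10⁻³
  PEEK: M = 1.53×10⁻³
  polycarbonate: M = 1.28×10⁻³
Highest index: magnesium alloy.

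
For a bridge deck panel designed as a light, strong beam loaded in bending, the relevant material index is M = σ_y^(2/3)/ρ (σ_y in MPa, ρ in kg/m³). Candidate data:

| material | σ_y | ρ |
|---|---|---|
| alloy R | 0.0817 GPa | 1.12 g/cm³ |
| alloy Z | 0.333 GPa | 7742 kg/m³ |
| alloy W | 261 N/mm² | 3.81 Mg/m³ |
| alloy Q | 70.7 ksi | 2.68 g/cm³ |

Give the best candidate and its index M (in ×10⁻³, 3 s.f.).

alloy Q, M = 23.1×10⁻³

Normalizing units and computing the index:
  alloy R: σ_y = 81.70 MPa, ρ = 1120 kg/m³
  alloy Z: σ_y = 333.0 MPa, ρ = 7742 kg/m³
  alloy W: σ_y = 261.0 MPa, ρ = 3810 kg/m³
  alloy Q: σ_y = 487.5 MPa, ρ = 2680 kg/m³
  alloy Q: M = 23.1×10⁻³
  alloy R: M = 16.8×10⁻³
  alloy W: M = 10.7×10⁻³
  alloy Z: M = 6.21×10⁻³
Alloy Q has the largest M.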